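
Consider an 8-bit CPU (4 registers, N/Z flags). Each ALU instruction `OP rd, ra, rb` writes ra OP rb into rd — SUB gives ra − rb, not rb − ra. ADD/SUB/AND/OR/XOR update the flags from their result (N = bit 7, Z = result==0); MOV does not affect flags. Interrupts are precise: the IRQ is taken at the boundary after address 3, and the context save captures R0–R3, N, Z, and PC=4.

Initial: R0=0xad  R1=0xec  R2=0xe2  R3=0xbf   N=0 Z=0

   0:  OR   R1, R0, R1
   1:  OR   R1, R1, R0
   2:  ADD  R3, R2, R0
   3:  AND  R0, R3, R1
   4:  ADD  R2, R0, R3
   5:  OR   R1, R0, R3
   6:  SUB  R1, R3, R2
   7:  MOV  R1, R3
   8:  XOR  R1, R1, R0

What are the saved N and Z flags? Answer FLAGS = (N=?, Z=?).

after  0: R0=0xad R1=0xed R2=0xe2 R3=0xbf  N=1 Z=0
after  1: R0=0xad R1=0xed R2=0xe2 R3=0xbf  N=1 Z=0
after  2: R0=0xad R1=0xed R2=0xe2 R3=0x8f  N=1 Z=0
after  3: R0=0x8d R1=0xed R2=0xe2 R3=0x8f  N=1 Z=0
-- IRQ taken; context saved, return-PC = 4 --

FLAGS = (N=1, Z=0)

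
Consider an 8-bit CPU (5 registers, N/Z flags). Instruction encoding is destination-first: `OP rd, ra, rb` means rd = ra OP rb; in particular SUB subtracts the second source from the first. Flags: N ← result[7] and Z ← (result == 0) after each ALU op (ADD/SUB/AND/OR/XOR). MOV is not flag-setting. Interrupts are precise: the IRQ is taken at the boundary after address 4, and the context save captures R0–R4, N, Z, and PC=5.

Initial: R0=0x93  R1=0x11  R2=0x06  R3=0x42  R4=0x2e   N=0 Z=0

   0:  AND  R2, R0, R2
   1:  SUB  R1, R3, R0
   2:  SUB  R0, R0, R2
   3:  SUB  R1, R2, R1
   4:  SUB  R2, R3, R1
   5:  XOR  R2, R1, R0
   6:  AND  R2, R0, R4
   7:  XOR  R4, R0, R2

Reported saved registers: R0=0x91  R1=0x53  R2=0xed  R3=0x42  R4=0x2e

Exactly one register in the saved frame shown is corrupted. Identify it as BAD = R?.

BAD = R2

after  0: R0=0x93 R1=0x11 R2=0x02 R3=0x42 R4=0x2e  N=0 Z=0
after  1: R0=0x93 R1=0xaf R2=0x02 R3=0x42 R4=0x2e  N=1 Z=0
after  2: R0=0x91 R1=0xaf R2=0x02 R3=0x42 R4=0x2e  N=1 Z=0
after  3: R0=0x91 R1=0x53 R2=0x02 R3=0x42 R4=0x2e  N=0 Z=0
after  4: R0=0x91 R1=0x53 R2=0xef R3=0x42 R4=0x2e  N=1 Z=0
-- IRQ taken; context saved, return-PC = 5 --
mismatch: R2: reported 0xed vs actual 0xef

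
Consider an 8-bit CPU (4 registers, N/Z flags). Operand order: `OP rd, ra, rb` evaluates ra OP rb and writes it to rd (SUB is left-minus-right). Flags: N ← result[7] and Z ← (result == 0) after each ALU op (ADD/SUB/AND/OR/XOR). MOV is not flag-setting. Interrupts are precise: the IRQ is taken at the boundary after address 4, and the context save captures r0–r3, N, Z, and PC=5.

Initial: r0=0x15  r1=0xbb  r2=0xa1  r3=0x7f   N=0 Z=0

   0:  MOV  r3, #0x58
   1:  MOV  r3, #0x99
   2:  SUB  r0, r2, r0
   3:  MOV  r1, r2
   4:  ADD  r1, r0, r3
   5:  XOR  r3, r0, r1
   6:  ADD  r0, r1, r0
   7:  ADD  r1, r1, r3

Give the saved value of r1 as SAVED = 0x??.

after  0: r0=0x15 r1=0xbb r2=0xa1 r3=0x58  N=0 Z=0
after  1: r0=0x15 r1=0xbb r2=0xa1 r3=0x99  N=0 Z=0
after  2: r0=0x8c r1=0xbb r2=0xa1 r3=0x99  N=1 Z=0
after  3: r0=0x8c r1=0xa1 r2=0xa1 r3=0x99  N=1 Z=0
after  4: r0=0x8c r1=0x25 r2=0xa1 r3=0x99  N=0 Z=0
-- IRQ taken; context saved, return-PC = 5 --

SAVED = 0x25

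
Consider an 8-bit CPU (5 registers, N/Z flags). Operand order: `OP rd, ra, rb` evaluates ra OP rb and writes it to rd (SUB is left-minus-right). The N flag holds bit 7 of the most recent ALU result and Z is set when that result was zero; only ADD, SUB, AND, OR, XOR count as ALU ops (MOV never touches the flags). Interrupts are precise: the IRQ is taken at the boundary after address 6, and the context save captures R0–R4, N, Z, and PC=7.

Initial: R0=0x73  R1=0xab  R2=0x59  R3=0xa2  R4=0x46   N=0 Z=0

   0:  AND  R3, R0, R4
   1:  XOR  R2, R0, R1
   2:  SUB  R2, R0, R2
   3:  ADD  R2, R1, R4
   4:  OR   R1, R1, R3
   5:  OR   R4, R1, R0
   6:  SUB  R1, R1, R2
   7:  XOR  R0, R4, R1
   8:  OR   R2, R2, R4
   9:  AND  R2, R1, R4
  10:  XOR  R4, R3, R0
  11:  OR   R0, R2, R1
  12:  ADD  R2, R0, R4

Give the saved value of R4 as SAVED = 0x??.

after  0: R0=0x73 R1=0xab R2=0x59 R3=0x42 R4=0x46  N=0 Z=0
after  1: R0=0x73 R1=0xab R2=0xd8 R3=0x42 R4=0x46  N=1 Z=0
after  2: R0=0x73 R1=0xab R2=0x9b R3=0x42 R4=0x46  N=1 Z=0
after  3: R0=0x73 R1=0xab R2=0xf1 R3=0x42 R4=0x46  N=1 Z=0
after  4: R0=0x73 R1=0xeb R2=0xf1 R3=0x42 R4=0x46  N=1 Z=0
after  5: R0=0x73 R1=0xeb R2=0xf1 R3=0x42 R4=0xfb  N=1 Z=0
after  6: R0=0x73 R1=0xfa R2=0xf1 R3=0x42 R4=0xfb  N=1 Z=0
-- IRQ taken; context saved, return-PC = 7 --

SAVED = 0xfb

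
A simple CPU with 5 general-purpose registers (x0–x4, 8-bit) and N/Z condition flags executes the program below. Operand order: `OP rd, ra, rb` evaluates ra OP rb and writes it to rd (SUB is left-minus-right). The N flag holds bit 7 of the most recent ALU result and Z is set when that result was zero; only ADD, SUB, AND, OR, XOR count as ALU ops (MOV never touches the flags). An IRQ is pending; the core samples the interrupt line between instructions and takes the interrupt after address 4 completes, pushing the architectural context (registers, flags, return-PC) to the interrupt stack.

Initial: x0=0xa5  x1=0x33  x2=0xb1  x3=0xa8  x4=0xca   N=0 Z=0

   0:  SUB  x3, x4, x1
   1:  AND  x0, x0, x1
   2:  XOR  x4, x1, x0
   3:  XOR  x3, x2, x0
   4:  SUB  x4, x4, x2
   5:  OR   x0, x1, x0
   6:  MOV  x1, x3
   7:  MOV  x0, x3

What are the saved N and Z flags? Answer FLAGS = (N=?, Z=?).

after  0: x0=0xa5 x1=0x33 x2=0xb1 x3=0x97 x4=0xca  N=1 Z=0
after  1: x0=0x21 x1=0x33 x2=0xb1 x3=0x97 x4=0xca  N=0 Z=0
after  2: x0=0x21 x1=0x33 x2=0xb1 x3=0x97 x4=0x12  N=0 Z=0
after  3: x0=0x21 x1=0x33 x2=0xb1 x3=0x90 x4=0x12  N=1 Z=0
after  4: x0=0x21 x1=0x33 x2=0xb1 x3=0x90 x4=0x61  N=0 Z=0
-- IRQ taken; context saved, return-PC = 5 --

FLAGS = (N=0, Z=0)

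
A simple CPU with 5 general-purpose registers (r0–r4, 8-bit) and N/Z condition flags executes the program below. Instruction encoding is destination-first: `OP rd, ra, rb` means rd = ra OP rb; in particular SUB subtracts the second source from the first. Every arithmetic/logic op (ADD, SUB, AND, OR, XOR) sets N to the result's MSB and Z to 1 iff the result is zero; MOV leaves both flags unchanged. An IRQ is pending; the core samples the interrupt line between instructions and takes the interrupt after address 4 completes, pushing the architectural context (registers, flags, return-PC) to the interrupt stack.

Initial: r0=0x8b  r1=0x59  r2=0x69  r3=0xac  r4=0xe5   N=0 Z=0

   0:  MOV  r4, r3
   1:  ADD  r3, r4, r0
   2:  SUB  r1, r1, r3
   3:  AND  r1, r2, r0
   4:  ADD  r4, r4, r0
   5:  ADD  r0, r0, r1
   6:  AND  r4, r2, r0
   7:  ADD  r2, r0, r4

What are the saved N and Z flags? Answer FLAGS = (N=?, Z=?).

FLAGS = (N=0, Z=0)

after  0: r0=0x8b r1=0x59 r2=0x69 r3=0xac r4=0xac  N=0 Z=0
after  1: r0=0x8b r1=0x59 r2=0x69 r3=0x37 r4=0xac  N=0 Z=0
after  2: r0=0x8b r1=0x22 r2=0x69 r3=0x37 r4=0xac  N=0 Z=0
after  3: r0=0x8b r1=0x09 r2=0x69 r3=0x37 r4=0xac  N=0 Z=0
after  4: r0=0x8b r1=0x09 r2=0x69 r3=0x37 r4=0x37  N=0 Z=0
-- IRQ taken; context saved, return-PC = 5 --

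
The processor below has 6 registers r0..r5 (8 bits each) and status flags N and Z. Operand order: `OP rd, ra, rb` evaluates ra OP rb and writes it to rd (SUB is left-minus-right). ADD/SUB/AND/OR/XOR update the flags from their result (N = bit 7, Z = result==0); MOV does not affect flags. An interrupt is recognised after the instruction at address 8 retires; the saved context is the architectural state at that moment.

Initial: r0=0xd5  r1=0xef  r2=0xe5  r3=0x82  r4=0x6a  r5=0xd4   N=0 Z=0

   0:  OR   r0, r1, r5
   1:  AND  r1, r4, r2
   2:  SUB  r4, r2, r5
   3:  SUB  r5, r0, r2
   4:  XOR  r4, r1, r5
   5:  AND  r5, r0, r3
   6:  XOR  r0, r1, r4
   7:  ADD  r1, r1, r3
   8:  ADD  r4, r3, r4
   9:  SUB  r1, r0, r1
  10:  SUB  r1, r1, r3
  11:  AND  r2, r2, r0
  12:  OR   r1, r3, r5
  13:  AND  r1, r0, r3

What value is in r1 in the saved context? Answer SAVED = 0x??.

SAVED = 0xe2

after  0: r0=0xff r1=0xef r2=0xe5 r3=0x82 r4=0x6a r5=0xd4  N=1 Z=0
after  1: r0=0xff r1=0x60 r2=0xe5 r3=0x82 r4=0x6a r5=0xd4  N=0 Z=0
after  2: r0=0xff r1=0x60 r2=0xe5 r3=0x82 r4=0x11 r5=0xd4  N=0 Z=0
after  3: r0=0xff r1=0x60 r2=0xe5 r3=0x82 r4=0x11 r5=0x1a  N=0 Z=0
after  4: r0=0xff r1=0x60 r2=0xe5 r3=0x82 r4=0x7a r5=0x1a  N=0 Z=0
after  5: r0=0xff r1=0x60 r2=0xe5 r3=0x82 r4=0x7a r5=0x82  N=1 Z=0
after  6: r0=0x1a r1=0x60 r2=0xe5 r3=0x82 r4=0x7a r5=0x82  N=0 Z=0
after  7: r0=0x1a r1=0xe2 r2=0xe5 r3=0x82 r4=0x7a r5=0x82  N=1 Z=0
after  8: r0=0x1a r1=0xe2 r2=0xe5 r3=0x82 r4=0xfc r5=0x82  N=1 Z=0
-- IRQ taken; context saved, return-PC = 9 --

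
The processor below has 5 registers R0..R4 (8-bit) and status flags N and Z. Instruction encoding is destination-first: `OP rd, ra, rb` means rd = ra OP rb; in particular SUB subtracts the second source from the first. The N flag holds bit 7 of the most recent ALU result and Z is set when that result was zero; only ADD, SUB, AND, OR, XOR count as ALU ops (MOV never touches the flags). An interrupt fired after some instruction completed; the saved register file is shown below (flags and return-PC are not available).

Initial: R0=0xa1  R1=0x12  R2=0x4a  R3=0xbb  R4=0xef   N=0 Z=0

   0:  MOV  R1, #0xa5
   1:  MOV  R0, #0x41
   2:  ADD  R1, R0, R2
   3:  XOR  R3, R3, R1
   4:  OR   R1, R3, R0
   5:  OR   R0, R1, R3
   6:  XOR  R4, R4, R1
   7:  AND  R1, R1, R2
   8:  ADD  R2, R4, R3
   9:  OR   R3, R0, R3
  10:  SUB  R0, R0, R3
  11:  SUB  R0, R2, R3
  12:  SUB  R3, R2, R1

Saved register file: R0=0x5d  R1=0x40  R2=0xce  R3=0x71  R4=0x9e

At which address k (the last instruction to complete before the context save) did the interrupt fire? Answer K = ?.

after  0: R0=0xa1 R1=0xa5 R2=0x4a R3=0xbb R4=0xef  N=0 Z=0
after  1: R0=0x41 R1=0xa5 R2=0x4a R3=0xbb R4=0xef  N=0 Z=0
after  2: R0=0x41 R1=0x8b R2=0x4a R3=0xbb R4=0xef  N=1 Z=0
after  3: R0=0x41 R1=0x8b R2=0x4a R3=0x30 R4=0xef  N=0 Z=0
after  4: R0=0x41 R1=0x71 R2=0x4a R3=0x30 R4=0xef  N=0 Z=0
after  5: R0=0x71 R1=0x71 R2=0x4a R3=0x30 R4=0xef  N=0 Z=0
after  6: R0=0x71 R1=0x71 R2=0x4a R3=0x30 R4=0x9e  N=1 Z=0
after  7: R0=0x71 R1=0x40 R2=0x4a R3=0x30 R4=0x9e  N=0 Z=0
after  8: R0=0x71 R1=0x40 R2=0xce R3=0x30 R4=0x9e  N=1 Z=0
after  9: R0=0x71 R1=0x40 R2=0xce R3=0x71 R4=0x9e  N=0 Z=0
after 10: R0=0x00 R1=0x40 R2=0xce R3=0x71 R4=0x9e  N=0 Z=1
after 11: R0=0x5d R1=0x40 R2=0xce R3=0x71 R4=0x9e  N=0 Z=0
-- IRQ taken; context saved, return-PC = 12 --

K = 11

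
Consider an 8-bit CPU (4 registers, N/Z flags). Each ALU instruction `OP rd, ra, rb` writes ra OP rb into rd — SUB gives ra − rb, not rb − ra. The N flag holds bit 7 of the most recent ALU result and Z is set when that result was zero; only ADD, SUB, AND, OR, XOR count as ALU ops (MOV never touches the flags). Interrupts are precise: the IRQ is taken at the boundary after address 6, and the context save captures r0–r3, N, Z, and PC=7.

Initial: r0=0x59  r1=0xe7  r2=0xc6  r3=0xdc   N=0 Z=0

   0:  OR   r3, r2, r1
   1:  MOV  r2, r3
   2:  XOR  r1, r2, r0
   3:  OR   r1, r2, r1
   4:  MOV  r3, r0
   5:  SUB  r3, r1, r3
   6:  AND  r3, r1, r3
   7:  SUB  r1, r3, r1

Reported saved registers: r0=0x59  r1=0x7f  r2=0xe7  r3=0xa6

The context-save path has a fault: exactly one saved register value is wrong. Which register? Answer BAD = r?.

after  0: r0=0x59 r1=0xe7 r2=0xc6 r3=0xe7  N=1 Z=0
after  1: r0=0x59 r1=0xe7 r2=0xe7 r3=0xe7  N=1 Z=0
after  2: r0=0x59 r1=0xbe r2=0xe7 r3=0xe7  N=1 Z=0
after  3: r0=0x59 r1=0xff r2=0xe7 r3=0xe7  N=1 Z=0
after  4: r0=0x59 r1=0xff r2=0xe7 r3=0x59  N=1 Z=0
after  5: r0=0x59 r1=0xff r2=0xe7 r3=0xa6  N=1 Z=0
after  6: r0=0x59 r1=0xff r2=0xe7 r3=0xa6  N=1 Z=0
-- IRQ taken; context saved, return-PC = 7 --
mismatch: r1: reported 0x7f vs actual 0xff

BAD = r1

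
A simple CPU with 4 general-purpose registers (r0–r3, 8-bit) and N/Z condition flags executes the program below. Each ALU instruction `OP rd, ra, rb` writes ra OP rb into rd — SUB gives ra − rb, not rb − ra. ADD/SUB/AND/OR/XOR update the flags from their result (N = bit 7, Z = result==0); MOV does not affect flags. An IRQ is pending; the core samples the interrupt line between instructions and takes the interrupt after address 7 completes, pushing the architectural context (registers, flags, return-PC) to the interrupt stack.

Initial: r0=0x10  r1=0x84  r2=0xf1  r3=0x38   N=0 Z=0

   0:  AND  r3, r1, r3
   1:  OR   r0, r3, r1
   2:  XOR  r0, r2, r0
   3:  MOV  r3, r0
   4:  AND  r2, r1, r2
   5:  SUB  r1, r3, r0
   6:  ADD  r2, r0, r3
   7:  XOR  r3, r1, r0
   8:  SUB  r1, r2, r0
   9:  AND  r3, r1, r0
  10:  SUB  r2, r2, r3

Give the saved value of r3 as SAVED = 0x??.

SAVED = 0x75

after  0: r0=0x10 r1=0x84 r2=0xf1 r3=0x00  N=0 Z=1
after  1: r0=0x84 r1=0x84 r2=0xf1 r3=0x00  N=1 Z=0
after  2: r0=0x75 r1=0x84 r2=0xf1 r3=0x00  N=0 Z=0
after  3: r0=0x75 r1=0x84 r2=0xf1 r3=0x75  N=0 Z=0
after  4: r0=0x75 r1=0x84 r2=0x80 r3=0x75  N=1 Z=0
after  5: r0=0x75 r1=0x00 r2=0x80 r3=0x75  N=0 Z=1
after  6: r0=0x75 r1=0x00 r2=0xea r3=0x75  N=1 Z=0
after  7: r0=0x75 r1=0x00 r2=0xea r3=0x75  N=0 Z=0
-- IRQ taken; context saved, return-PC = 8 --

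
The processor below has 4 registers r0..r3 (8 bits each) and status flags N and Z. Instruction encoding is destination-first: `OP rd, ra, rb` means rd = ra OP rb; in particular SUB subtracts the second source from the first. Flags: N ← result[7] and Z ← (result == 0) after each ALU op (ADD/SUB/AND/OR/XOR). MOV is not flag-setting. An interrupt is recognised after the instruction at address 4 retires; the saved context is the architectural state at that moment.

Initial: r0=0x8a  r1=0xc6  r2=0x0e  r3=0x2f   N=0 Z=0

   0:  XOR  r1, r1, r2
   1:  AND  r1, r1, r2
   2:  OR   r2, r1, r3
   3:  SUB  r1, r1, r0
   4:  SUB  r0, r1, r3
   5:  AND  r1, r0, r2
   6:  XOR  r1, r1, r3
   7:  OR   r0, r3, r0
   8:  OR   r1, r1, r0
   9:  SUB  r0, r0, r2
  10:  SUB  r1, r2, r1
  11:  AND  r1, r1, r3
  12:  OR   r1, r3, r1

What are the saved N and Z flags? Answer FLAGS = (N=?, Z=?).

FLAGS = (N=0, Z=0)

after  0: r0=0x8a r1=0xc8 r2=0x0e r3=0x2f  N=1 Z=0
after  1: r0=0x8a r1=0x08 r2=0x0e r3=0x2f  N=0 Z=0
after  2: r0=0x8a r1=0x08 r2=0x2f r3=0x2f  N=0 Z=0
after  3: r0=0x8a r1=0x7e r2=0x2f r3=0x2f  N=0 Z=0
after  4: r0=0x4f r1=0x7e r2=0x2f r3=0x2f  N=0 Z=0
-- IRQ taken; context saved, return-PC = 5 --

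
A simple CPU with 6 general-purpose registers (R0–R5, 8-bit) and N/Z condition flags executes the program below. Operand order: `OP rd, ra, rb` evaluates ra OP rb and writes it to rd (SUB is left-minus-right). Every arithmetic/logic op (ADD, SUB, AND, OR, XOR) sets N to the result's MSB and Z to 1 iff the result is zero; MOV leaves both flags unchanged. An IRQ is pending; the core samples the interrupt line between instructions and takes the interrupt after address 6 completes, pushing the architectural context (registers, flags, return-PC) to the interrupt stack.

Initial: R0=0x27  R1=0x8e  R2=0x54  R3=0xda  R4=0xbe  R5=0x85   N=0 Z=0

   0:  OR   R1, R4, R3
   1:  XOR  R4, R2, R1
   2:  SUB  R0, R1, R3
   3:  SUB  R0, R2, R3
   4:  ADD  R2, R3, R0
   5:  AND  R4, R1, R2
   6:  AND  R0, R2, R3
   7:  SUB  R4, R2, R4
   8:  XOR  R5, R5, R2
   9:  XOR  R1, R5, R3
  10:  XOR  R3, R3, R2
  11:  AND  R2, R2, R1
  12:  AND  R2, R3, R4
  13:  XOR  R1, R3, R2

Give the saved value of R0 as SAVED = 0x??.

after  0: R0=0x27 R1=0xfe R2=0x54 R3=0xda R4=0xbe R5=0x85  N=1 Z=0
after  1: R0=0x27 R1=0xfe R2=0x54 R3=0xda R4=0xaa R5=0x85  N=1 Z=0
after  2: R0=0x24 R1=0xfe R2=0x54 R3=0xda R4=0xaa R5=0x85  N=0 Z=0
after  3: R0=0x7a R1=0xfe R2=0x54 R3=0xda R4=0xaa R5=0x85  N=0 Z=0
after  4: R0=0x7a R1=0xfe R2=0x54 R3=0xda R4=0xaa R5=0x85  N=0 Z=0
after  5: R0=0x7a R1=0xfe R2=0x54 R3=0xda R4=0x54 R5=0x85  N=0 Z=0
after  6: R0=0x50 R1=0xfe R2=0x54 R3=0xda R4=0x54 R5=0x85  N=0 Z=0
-- IRQ taken; context saved, return-PC = 7 --

SAVED = 0x50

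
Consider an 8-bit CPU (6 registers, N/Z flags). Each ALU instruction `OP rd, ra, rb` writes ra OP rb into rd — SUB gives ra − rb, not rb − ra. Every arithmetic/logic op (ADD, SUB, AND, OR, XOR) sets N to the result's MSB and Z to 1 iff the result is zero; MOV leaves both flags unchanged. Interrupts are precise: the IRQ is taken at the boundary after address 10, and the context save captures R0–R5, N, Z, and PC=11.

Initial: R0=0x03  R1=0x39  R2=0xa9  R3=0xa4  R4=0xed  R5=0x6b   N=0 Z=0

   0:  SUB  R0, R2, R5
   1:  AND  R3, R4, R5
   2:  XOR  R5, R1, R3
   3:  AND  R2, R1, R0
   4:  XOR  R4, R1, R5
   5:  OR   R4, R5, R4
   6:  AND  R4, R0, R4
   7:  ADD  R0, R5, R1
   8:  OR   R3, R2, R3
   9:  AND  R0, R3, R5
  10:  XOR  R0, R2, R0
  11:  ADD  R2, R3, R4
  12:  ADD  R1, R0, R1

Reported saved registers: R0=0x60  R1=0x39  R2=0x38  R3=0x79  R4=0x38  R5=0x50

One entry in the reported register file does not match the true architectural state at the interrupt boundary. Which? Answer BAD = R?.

after  0: R0=0x3e R1=0x39 R2=0xa9 R3=0xa4 R4=0xed R5=0x6b  N=0 Z=0
after  1: R0=0x3e R1=0x39 R2=0xa9 R3=0x69 R4=0xed R5=0x6b  N=0 Z=0
after  2: R0=0x3e R1=0x39 R2=0xa9 R3=0x69 R4=0xed R5=0x50  N=0 Z=0
after  3: R0=0x3e R1=0x39 R2=0x38 R3=0x69 R4=0xed R5=0x50  N=0 Z=0
after  4: R0=0x3e R1=0x39 R2=0x38 R3=0x69 R4=0x69 R5=0x50  N=0 Z=0
after  5: R0=0x3e R1=0x39 R2=0x38 R3=0x69 R4=0x79 R5=0x50  N=0 Z=0
after  6: R0=0x3e R1=0x39 R2=0x38 R3=0x69 R4=0x38 R5=0x50  N=0 Z=0
after  7: R0=0x89 R1=0x39 R2=0x38 R3=0x69 R4=0x38 R5=0x50  N=1 Z=0
after  8: R0=0x89 R1=0x39 R2=0x38 R3=0x79 R4=0x38 R5=0x50  N=0 Z=0
after  9: R0=0x50 R1=0x39 R2=0x38 R3=0x79 R4=0x38 R5=0x50  N=0 Z=0
after 10: R0=0x68 R1=0x39 R2=0x38 R3=0x79 R4=0x38 R5=0x50  N=0 Z=0
-- IRQ taken; context saved, return-PC = 11 --
mismatch: R0: reported 0x60 vs actual 0x68

BAD = R0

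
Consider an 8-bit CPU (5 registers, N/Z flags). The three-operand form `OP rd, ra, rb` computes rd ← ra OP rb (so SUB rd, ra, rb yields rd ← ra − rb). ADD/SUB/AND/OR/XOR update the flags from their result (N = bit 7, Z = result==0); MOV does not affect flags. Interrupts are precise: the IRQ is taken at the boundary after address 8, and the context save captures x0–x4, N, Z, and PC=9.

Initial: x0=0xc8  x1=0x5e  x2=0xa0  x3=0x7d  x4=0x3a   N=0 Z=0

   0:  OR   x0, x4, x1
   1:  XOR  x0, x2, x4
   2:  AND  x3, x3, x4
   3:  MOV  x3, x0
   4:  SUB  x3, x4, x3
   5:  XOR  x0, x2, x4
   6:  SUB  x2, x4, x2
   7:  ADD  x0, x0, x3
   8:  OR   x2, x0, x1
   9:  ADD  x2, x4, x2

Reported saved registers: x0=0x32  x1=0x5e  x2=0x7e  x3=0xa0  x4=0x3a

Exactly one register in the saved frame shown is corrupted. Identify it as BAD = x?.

BAD = x0

after  0: x0=0x7e x1=0x5e x2=0xa0 x3=0x7d x4=0x3a  N=0 Z=0
after  1: x0=0x9a x1=0x5e x2=0xa0 x3=0x7d x4=0x3a  N=1 Z=0
after  2: x0=0x9a x1=0x5e x2=0xa0 x3=0x38 x4=0x3a  N=0 Z=0
after  3: x0=0x9a x1=0x5e x2=0xa0 x3=0x9a x4=0x3a  N=0 Z=0
after  4: x0=0x9a x1=0x5e x2=0xa0 x3=0xa0 x4=0x3a  N=1 Z=0
after  5: x0=0x9a x1=0x5e x2=0xa0 x3=0xa0 x4=0x3a  N=1 Z=0
after  6: x0=0x9a x1=0x5e x2=0x9a x3=0xa0 x4=0x3a  N=1 Z=0
after  7: x0=0x3a x1=0x5e x2=0x9a x3=0xa0 x4=0x3a  N=0 Z=0
after  8: x0=0x3a x1=0x5e x2=0x7e x3=0xa0 x4=0x3a  N=0 Z=0
-- IRQ taken; context saved, return-PC = 9 --
mismatch: x0: reported 0x32 vs actual 0x3a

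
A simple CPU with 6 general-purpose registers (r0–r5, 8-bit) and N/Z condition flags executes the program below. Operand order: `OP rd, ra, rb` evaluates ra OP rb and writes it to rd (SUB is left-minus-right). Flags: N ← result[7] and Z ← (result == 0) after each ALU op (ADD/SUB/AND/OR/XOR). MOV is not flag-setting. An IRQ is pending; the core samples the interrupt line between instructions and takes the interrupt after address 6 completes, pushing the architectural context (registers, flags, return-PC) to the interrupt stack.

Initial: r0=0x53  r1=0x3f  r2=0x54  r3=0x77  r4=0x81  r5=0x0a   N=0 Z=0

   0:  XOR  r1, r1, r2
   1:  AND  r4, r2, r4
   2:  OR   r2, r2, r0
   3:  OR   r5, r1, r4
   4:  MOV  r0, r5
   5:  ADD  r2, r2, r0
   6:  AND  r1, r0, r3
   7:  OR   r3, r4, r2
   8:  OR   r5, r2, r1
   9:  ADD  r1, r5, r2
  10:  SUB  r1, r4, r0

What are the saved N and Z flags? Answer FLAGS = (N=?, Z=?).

FLAGS = (N=0, Z=0)

after  0: r0=0x53 r1=0x6b r2=0x54 r3=0x77 r4=0x81 r5=0x0a  N=0 Z=0
after  1: r0=0x53 r1=0x6b r2=0x54 r3=0x77 r4=0x00 r5=0x0a  N=0 Z=1
after  2: r0=0x53 r1=0x6b r2=0x57 r3=0x77 r4=0x00 r5=0x0a  N=0 Z=0
after  3: r0=0x53 r1=0x6b r2=0x57 r3=0x77 r4=0x00 r5=0x6b  N=0 Z=0
after  4: r0=0x6b r1=0x6b r2=0x57 r3=0x77 r4=0x00 r5=0x6b  N=0 Z=0
after  5: r0=0x6b r1=0x6b r2=0xc2 r3=0x77 r4=0x00 r5=0x6b  N=1 Z=0
after  6: r0=0x6b r1=0x63 r2=0xc2 r3=0x77 r4=0x00 r5=0x6b  N=0 Z=0
-- IRQ taken; context saved, return-PC = 7 --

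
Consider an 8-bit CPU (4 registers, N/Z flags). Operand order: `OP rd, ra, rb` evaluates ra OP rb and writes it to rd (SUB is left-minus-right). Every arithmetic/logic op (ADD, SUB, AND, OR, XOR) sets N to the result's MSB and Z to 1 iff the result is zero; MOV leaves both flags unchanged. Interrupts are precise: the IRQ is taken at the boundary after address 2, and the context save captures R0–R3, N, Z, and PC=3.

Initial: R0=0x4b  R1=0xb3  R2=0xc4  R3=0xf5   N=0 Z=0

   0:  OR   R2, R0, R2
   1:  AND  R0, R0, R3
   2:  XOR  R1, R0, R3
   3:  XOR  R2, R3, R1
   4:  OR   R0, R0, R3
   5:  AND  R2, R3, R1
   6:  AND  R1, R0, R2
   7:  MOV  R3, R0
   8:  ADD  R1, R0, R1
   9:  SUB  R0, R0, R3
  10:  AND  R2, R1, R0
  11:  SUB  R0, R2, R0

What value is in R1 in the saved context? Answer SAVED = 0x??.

SAVED = 0xb4

after  0: R0=0x4b R1=0xb3 R2=0xcf R3=0xf5  N=1 Z=0
after  1: R0=0x41 R1=0xb3 R2=0xcf R3=0xf5  N=0 Z=0
after  2: R0=0x41 R1=0xb4 R2=0xcf R3=0xf5  N=1 Z=0
-- IRQ taken; context saved, return-PC = 3 --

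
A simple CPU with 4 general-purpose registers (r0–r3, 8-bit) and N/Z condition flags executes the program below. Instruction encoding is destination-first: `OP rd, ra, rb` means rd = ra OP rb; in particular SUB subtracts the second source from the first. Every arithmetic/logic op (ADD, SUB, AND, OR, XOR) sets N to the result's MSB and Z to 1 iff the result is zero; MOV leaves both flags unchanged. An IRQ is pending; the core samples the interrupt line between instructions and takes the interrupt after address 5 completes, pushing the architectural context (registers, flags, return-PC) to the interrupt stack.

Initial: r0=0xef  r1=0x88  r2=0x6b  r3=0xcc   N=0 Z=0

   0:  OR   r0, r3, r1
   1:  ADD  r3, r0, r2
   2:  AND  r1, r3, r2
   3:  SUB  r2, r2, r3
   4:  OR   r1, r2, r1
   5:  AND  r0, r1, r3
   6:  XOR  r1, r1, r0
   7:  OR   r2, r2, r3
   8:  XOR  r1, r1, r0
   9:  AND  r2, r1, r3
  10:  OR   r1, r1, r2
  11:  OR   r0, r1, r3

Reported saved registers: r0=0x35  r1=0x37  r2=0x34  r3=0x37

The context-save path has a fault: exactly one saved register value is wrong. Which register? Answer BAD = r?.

BAD = r0

after  0: r0=0xcc r1=0x88 r2=0x6b r3=0xcc  N=1 Z=0
after  1: r0=0xcc r1=0x88 r2=0x6b r3=0x37  N=0 Z=0
after  2: r0=0xcc r1=0x23 r2=0x6b r3=0x37  N=0 Z=0
after  3: r0=0xcc r1=0x23 r2=0x34 r3=0x37  N=0 Z=0
after  4: r0=0xcc r1=0x37 r2=0x34 r3=0x37  N=0 Z=0
after  5: r0=0x37 r1=0x37 r2=0x34 r3=0x37  N=0 Z=0
-- IRQ taken; context saved, return-PC = 6 --
mismatch: r0: reported 0x35 vs actual 0x37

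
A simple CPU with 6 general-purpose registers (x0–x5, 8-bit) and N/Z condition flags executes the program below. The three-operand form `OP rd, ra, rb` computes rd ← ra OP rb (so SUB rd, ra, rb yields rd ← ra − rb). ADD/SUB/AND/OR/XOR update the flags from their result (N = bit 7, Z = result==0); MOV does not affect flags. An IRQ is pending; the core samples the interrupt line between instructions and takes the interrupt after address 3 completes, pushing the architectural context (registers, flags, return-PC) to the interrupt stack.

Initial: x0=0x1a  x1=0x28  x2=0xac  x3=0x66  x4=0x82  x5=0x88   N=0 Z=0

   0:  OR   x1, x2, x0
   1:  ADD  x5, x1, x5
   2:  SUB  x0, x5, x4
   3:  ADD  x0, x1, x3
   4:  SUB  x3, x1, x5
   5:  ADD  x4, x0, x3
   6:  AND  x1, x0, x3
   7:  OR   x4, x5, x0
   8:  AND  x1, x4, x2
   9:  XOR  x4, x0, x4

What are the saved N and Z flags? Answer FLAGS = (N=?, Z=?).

after  0: x0=0x1a x1=0xbe x2=0xac x3=0x66 x4=0x82 x5=0x88  N=1 Z=0
after  1: x0=0x1a x1=0xbe x2=0xac x3=0x66 x4=0x82 x5=0x46  N=0 Z=0
after  2: x0=0xc4 x1=0xbe x2=0xac x3=0x66 x4=0x82 x5=0x46  N=1 Z=0
after  3: x0=0x24 x1=0xbe x2=0xac x3=0x66 x4=0x82 x5=0x46  N=0 Z=0
-- IRQ taken; context saved, return-PC = 4 --

FLAGS = (N=0, Z=0)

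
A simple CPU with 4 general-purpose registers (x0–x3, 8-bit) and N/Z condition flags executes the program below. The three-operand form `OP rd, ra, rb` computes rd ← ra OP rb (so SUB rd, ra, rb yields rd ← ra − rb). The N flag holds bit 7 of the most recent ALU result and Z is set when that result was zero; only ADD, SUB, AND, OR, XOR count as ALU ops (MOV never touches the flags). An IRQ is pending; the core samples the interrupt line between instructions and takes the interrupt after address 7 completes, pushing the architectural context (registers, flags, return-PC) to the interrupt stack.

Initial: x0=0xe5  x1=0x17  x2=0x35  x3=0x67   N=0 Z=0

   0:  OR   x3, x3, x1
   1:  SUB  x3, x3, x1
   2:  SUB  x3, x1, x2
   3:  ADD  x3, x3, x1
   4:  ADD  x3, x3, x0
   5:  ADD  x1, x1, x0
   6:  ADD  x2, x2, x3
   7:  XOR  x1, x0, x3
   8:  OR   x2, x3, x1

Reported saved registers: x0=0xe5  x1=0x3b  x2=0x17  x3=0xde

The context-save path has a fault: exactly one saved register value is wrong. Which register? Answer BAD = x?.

after  0: x0=0xe5 x1=0x17 x2=0x35 x3=0x77  N=0 Z=0
after  1: x0=0xe5 x1=0x17 x2=0x35 x3=0x60  N=0 Z=0
after  2: x0=0xe5 x1=0x17 x2=0x35 x3=0xe2  N=1 Z=0
after  3: x0=0xe5 x1=0x17 x2=0x35 x3=0xf9  N=1 Z=0
after  4: x0=0xe5 x1=0x17 x2=0x35 x3=0xde  N=1 Z=0
after  5: x0=0xe5 x1=0xfc x2=0x35 x3=0xde  N=1 Z=0
after  6: x0=0xe5 x1=0xfc x2=0x13 x3=0xde  N=0 Z=0
after  7: x0=0xe5 x1=0x3b x2=0x13 x3=0xde  N=0 Z=0
-- IRQ taken; context saved, return-PC = 8 --
mismatch: x2: reported 0x17 vs actual 0x13

BAD = x2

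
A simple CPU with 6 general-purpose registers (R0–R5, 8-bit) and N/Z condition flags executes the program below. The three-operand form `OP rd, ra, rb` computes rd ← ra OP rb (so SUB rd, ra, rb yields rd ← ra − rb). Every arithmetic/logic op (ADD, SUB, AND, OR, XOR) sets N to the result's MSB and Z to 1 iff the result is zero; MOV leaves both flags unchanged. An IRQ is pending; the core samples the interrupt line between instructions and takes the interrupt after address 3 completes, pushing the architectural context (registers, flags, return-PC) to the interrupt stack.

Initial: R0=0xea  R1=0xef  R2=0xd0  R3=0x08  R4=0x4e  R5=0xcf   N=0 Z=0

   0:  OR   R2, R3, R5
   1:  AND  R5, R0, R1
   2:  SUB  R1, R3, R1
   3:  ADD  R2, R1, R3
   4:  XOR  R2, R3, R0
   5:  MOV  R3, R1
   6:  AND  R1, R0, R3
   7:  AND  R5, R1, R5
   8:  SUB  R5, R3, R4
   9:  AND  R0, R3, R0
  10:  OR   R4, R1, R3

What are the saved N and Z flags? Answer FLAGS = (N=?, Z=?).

after  0: R0=0xea R1=0xef R2=0xcf R3=0x08 R4=0x4e R5=0xcf  N=1 Z=0
after  1: R0=0xea R1=0xef R2=0xcf R3=0x08 R4=0x4e R5=0xea  N=1 Z=0
after  2: R0=0xea R1=0x19 R2=0xcf R3=0x08 R4=0x4e R5=0xea  N=0 Z=0
after  3: R0=0xea R1=0x19 R2=0x21 R3=0x08 R4=0x4e R5=0xea  N=0 Z=0
-- IRQ taken; context saved, return-PC = 4 --

FLAGS = (N=0, Z=0)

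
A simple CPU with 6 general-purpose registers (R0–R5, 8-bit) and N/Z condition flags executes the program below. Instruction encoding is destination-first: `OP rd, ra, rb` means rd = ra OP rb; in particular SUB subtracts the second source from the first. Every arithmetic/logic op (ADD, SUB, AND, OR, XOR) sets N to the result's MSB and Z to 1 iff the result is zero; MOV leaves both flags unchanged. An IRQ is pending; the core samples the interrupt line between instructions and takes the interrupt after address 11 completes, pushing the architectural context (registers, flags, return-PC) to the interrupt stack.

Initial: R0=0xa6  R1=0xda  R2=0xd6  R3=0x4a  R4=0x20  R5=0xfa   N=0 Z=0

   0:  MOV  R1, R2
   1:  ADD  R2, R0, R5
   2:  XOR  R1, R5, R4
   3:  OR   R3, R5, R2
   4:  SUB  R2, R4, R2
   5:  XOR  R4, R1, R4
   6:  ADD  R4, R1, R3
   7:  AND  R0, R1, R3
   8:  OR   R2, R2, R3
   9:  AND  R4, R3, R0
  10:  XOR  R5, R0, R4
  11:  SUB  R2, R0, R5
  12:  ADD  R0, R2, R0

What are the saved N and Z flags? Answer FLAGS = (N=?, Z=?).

after  0: R0=0xa6 R1=0xd6 R2=0xd6 R3=0x4a R4=0x20 R5=0xfa  N=0 Z=0
after  1: R0=0xa6 R1=0xd6 R2=0xa0 R3=0x4a R4=0x20 R5=0xfa  N=1 Z=0
after  2: R0=0xa6 R1=0xda R2=0xa0 R3=0x4a R4=0x20 R5=0xfa  N=1 Z=0
after  3: R0=0xa6 R1=0xda R2=0xa0 R3=0xfa R4=0x20 R5=0xfa  N=1 Z=0
after  4: R0=0xa6 R1=0xda R2=0x80 R3=0xfa R4=0x20 R5=0xfa  N=1 Z=0
after  5: R0=0xa6 R1=0xda R2=0x80 R3=0xfa R4=0xfa R5=0xfa  N=1 Z=0
after  6: R0=0xa6 R1=0xda R2=0x80 R3=0xfa R4=0xd4 R5=0xfa  N=1 Z=0
after  7: R0=0xda R1=0xda R2=0x80 R3=0xfa R4=0xd4 R5=0xfa  N=1 Z=0
after  8: R0=0xda R1=0xda R2=0xfa R3=0xfa R4=0xd4 R5=0xfa  N=1 Z=0
after  9: R0=0xda R1=0xda R2=0xfa R3=0xfa R4=0xda R5=0xfa  N=1 Z=0
after 10: R0=0xda R1=0xda R2=0xfa R3=0xfa R4=0xda R5=0x00  N=0 Z=1
after 11: R0=0xda R1=0xda R2=0xda R3=0xfa R4=0xda R5=0x00  N=1 Z=0
-- IRQ taken; context saved, return-PC = 12 --

FLAGS = (N=1, Z=0)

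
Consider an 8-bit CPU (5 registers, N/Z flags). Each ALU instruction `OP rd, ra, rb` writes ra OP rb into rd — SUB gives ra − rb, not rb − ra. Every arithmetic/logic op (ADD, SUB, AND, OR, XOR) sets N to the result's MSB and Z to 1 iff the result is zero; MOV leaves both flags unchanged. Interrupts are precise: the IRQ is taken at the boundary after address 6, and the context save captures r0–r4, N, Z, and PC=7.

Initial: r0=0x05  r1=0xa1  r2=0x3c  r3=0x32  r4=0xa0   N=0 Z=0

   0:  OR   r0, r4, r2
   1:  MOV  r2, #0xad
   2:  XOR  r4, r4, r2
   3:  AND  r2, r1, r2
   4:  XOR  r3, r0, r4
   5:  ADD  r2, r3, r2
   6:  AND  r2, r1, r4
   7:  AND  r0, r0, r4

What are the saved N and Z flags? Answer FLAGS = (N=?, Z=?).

after  0: r0=0xbc r1=0xa1 r2=0x3c r3=0x32 r4=0xa0  N=1 Z=0
after  1: r0=0xbc r1=0xa1 r2=0xad r3=0x32 r4=0xa0  N=1 Z=0
after  2: r0=0xbc r1=0xa1 r2=0xad r3=0x32 r4=0x0d  N=0 Z=0
after  3: r0=0xbc r1=0xa1 r2=0xa1 r3=0x32 r4=0x0d  N=1 Z=0
after  4: r0=0xbc r1=0xa1 r2=0xa1 r3=0xb1 r4=0x0d  N=1 Z=0
after  5: r0=0xbc r1=0xa1 r2=0x52 r3=0xb1 r4=0x0d  N=0 Z=0
after  6: r0=0xbc r1=0xa1 r2=0x01 r3=0xb1 r4=0x0d  N=0 Z=0
-- IRQ taken; context saved, return-PC = 7 --

FLAGS = (N=0, Z=0)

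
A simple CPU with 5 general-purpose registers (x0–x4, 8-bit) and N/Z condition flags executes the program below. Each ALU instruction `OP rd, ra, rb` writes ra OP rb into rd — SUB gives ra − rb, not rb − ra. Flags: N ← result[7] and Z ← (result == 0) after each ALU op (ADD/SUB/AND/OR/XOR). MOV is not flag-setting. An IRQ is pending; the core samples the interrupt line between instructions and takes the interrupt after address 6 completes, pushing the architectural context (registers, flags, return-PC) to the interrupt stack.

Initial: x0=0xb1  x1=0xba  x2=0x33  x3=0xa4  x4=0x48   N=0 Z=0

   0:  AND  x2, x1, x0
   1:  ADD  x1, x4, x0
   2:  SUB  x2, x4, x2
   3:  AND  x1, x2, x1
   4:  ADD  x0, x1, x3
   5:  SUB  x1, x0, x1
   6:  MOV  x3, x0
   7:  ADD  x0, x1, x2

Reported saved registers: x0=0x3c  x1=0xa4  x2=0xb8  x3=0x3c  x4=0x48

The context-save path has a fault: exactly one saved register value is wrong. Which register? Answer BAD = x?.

BAD = x2

after  0: x0=0xb1 x1=0xba x2=0xb0 x3=0xa4 x4=0x48  N=1 Z=0
after  1: x0=0xb1 x1=0xf9 x2=0xb0 x3=0xa4 x4=0x48  N=1 Z=0
after  2: x0=0xb1 x1=0xf9 x2=0x98 x3=0xa4 x4=0x48  N=1 Z=0
after  3: x0=0xb1 x1=0x98 x2=0x98 x3=0xa4 x4=0x48  N=1 Z=0
after  4: x0=0x3c x1=0x98 x2=0x98 x3=0xa4 x4=0x48  N=0 Z=0
after  5: x0=0x3c x1=0xa4 x2=0x98 x3=0xa4 x4=0x48  N=1 Z=0
after  6: x0=0x3c x1=0xa4 x2=0x98 x3=0x3c x4=0x48  N=1 Z=0
-- IRQ taken; context saved, return-PC = 7 --
mismatch: x2: reported 0xb8 vs actual 0x98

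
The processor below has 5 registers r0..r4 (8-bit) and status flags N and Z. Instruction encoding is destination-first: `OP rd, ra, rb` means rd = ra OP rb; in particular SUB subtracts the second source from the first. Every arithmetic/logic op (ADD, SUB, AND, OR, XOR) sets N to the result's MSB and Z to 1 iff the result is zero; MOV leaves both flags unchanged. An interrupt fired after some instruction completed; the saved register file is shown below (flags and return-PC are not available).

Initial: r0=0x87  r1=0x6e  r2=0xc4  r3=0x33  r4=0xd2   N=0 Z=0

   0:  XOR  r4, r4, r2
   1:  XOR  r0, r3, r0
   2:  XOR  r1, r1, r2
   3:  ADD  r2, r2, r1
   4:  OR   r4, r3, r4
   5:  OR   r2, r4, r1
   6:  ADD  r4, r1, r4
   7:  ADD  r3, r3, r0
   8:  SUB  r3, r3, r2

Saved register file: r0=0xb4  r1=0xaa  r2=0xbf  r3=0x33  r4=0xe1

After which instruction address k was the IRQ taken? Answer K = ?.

K = 6

after  0: r0=0x87 r1=0x6e r2=0xc4 r3=0x33 r4=0x16  N=0 Z=0
after  1: r0=0xb4 r1=0x6e r2=0xc4 r3=0x33 r4=0x16  N=1 Z=0
after  2: r0=0xb4 r1=0xaa r2=0xc4 r3=0x33 r4=0x16  N=1 Z=0
after  3: r0=0xb4 r1=0xaa r2=0x6e r3=0x33 r4=0x16  N=0 Z=0
after  4: r0=0xb4 r1=0xaa r2=0x6e r3=0x33 r4=0x37  N=0 Z=0
after  5: r0=0xb4 r1=0xaa r2=0xbf r3=0x33 r4=0x37  N=1 Z=0
after  6: r0=0xb4 r1=0xaa r2=0xbf r3=0x33 r4=0xe1  N=1 Z=0
-- IRQ taken; context saved, return-PC = 7 --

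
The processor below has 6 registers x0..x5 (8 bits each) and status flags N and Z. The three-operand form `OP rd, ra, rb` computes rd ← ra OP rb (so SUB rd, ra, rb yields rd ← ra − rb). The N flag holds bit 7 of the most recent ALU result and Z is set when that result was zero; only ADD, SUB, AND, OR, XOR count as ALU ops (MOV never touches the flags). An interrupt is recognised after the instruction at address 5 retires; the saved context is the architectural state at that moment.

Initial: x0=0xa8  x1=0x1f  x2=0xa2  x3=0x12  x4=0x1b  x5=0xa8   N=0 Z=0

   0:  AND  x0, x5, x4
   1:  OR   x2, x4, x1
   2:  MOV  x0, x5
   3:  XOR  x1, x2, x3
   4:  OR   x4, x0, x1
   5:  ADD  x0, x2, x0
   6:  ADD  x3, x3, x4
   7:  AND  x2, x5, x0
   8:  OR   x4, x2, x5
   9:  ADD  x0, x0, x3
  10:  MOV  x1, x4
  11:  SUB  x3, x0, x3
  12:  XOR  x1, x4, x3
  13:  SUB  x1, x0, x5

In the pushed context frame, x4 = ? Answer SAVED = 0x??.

after  0: x0=0x08 x1=0x1f x2=0xa2 x3=0x12 x4=0x1b x5=0xa8  N=0 Z=0
after  1: x0=0x08 x1=0x1f x2=0x1f x3=0x12 x4=0x1b x5=0xa8  N=0 Z=0
after  2: x0=0xa8 x1=0x1f x2=0x1f x3=0x12 x4=0x1b x5=0xa8  N=0 Z=0
after  3: x0=0xa8 x1=0x0d x2=0x1f x3=0x12 x4=0x1b x5=0xa8  N=0 Z=0
after  4: x0=0xa8 x1=0x0d x2=0x1f x3=0x12 x4=0xad x5=0xa8  N=1 Z=0
after  5: x0=0xc7 x1=0x0d x2=0x1f x3=0x12 x4=0xad x5=0xa8  N=1 Z=0
-- IRQ taken; context saved, return-PC = 6 --

SAVED = 0xad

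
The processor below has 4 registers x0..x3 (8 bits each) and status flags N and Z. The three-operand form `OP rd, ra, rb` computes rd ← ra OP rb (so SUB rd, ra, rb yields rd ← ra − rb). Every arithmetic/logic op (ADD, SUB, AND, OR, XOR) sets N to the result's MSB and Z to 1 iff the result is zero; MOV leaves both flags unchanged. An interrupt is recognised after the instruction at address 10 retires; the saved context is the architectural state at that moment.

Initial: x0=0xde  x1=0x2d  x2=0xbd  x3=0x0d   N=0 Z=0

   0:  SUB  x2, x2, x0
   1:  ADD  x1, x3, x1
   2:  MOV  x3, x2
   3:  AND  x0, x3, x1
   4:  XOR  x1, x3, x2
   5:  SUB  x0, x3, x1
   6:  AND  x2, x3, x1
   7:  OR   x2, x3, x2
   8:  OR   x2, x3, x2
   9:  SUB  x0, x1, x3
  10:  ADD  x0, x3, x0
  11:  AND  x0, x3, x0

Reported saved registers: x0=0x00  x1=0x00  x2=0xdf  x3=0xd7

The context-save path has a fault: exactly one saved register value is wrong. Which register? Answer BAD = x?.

BAD = x3

after  0: x0=0xde x1=0x2d x2=0xdf x3=0x0d  N=1 Z=0
after  1: x0=0xde x1=0x3a x2=0xdf x3=0x0d  N=0 Z=0
after  2: x0=0xde x1=0x3a x2=0xdf x3=0xdf  N=0 Z=0
after  3: x0=0x1a x1=0x3a x2=0xdf x3=0xdf  N=0 Z=0
after  4: x0=0x1a x1=0x00 x2=0xdf x3=0xdf  N=0 Z=1
after  5: x0=0xdf x1=0x00 x2=0xdf x3=0xdf  N=1 Z=0
after  6: x0=0xdf x1=0x00 x2=0x00 x3=0xdf  N=0 Z=1
after  7: x0=0xdf x1=0x00 x2=0xdf x3=0xdf  N=1 Z=0
after  8: x0=0xdf x1=0x00 x2=0xdf x3=0xdf  N=1 Z=0
after  9: x0=0x21 x1=0x00 x2=0xdf x3=0xdf  N=0 Z=0
after 10: x0=0x00 x1=0x00 x2=0xdf x3=0xdf  N=0 Z=1
-- IRQ taken; context saved, return-PC = 11 --
mismatch: x3: reported 0xd7 vs actual 0xdf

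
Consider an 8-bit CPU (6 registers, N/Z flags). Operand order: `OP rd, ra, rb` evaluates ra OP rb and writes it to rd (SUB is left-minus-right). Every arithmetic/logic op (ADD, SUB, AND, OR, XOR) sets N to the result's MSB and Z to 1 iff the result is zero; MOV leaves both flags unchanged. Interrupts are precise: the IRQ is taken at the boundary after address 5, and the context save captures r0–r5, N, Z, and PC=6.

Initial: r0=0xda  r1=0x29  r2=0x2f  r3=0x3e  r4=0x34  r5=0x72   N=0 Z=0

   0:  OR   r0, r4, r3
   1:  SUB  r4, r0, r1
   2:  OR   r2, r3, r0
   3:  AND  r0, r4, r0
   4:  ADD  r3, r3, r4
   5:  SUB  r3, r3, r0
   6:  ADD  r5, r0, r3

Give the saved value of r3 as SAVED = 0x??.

after  0: r0=0x3e r1=0x29 r2=0x2f r3=0x3e r4=0x34 r5=0x72  N=0 Z=0
after  1: r0=0x3e r1=0x29 r2=0x2f r3=0x3e r4=0x15 r5=0x72  N=0 Z=0
after  2: r0=0x3e r1=0x29 r2=0x3e r3=0x3e r4=0x15 r5=0x72  N=0 Z=0
after  3: r0=0x14 r1=0x29 r2=0x3e r3=0x3e r4=0x15 r5=0x72  N=0 Z=0
after  4: r0=0x14 r1=0x29 r2=0x3e r3=0x53 r4=0x15 r5=0x72  N=0 Z=0
after  5: r0=0x14 r1=0x29 r2=0x3e r3=0x3f r4=0x15 r5=0x72  N=0 Z=0
-- IRQ taken; context saved, return-PC = 6 --

SAVED = 0x3f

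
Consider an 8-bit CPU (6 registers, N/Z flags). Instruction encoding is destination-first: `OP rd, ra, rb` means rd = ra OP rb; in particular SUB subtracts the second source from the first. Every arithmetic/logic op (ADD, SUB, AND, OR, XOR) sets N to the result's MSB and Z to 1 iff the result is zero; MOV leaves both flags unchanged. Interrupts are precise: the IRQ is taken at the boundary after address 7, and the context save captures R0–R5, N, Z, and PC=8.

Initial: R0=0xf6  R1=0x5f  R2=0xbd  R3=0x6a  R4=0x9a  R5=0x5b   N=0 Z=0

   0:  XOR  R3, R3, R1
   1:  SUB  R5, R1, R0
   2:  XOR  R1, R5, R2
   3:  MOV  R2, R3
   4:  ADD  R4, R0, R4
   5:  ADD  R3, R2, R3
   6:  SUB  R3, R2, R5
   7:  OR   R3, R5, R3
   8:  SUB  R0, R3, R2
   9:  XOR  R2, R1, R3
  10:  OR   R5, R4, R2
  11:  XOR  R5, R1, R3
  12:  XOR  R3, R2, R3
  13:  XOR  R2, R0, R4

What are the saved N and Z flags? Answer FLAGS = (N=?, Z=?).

FLAGS = (N=1, Z=0)

after  0: R0=0xf6 R1=0x5f R2=0xbd R3=0x35 R4=0x9a R5=0x5b  N=0 Z=0
after  1: R0=0xf6 R1=0x5f R2=0xbd R3=0x35 R4=0x9a R5=0x69  N=0 Z=0
after  2: R0=0xf6 R1=0xd4 R2=0xbd R3=0x35 R4=0x9a R5=0x69  N=1 Z=0
after  3: R0=0xf6 R1=0xd4 R2=0x35 R3=0x35 R4=0x9a R5=0x69  N=1 Z=0
after  4: R0=0xf6 R1=0xd4 R2=0x35 R3=0x35 R4=0x90 R5=0x69  N=1 Z=0
after  5: R0=0xf6 R1=0xd4 R2=0x35 R3=0x6a R4=0x90 R5=0x69  N=0 Z=0
after  6: R0=0xf6 R1=0xd4 R2=0x35 R3=0xcc R4=0x90 R5=0x69  N=1 Z=0
after  7: R0=0xf6 R1=0xd4 R2=0x35 R3=0xed R4=0x90 R5=0x69  N=1 Z=0
-- IRQ taken; context saved, return-PC = 8 --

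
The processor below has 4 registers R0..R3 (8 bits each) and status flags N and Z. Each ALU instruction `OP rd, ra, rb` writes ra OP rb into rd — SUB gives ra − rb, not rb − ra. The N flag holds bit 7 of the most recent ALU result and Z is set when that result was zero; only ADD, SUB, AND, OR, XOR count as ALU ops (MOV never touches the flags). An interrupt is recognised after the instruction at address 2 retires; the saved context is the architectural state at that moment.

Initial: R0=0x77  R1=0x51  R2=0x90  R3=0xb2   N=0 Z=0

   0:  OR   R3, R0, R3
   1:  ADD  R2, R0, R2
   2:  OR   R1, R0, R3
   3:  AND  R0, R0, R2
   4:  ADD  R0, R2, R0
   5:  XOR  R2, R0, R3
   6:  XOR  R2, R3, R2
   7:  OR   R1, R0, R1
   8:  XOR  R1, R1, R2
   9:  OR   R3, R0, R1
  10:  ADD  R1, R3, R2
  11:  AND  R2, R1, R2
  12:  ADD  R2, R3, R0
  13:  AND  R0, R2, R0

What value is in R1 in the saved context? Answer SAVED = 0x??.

SAVED = 0xf7

after  0: R0=0x77 R1=0x51 R2=0x90 R3=0xf7  N=1 Z=0
after  1: R0=0x77 R1=0x51 R2=0x07 R3=0xf7  N=0 Z=0
after  2: R0=0x77 R1=0xf7 R2=0x07 R3=0xf7  N=1 Z=0
-- IRQ taken; context saved, return-PC = 3 --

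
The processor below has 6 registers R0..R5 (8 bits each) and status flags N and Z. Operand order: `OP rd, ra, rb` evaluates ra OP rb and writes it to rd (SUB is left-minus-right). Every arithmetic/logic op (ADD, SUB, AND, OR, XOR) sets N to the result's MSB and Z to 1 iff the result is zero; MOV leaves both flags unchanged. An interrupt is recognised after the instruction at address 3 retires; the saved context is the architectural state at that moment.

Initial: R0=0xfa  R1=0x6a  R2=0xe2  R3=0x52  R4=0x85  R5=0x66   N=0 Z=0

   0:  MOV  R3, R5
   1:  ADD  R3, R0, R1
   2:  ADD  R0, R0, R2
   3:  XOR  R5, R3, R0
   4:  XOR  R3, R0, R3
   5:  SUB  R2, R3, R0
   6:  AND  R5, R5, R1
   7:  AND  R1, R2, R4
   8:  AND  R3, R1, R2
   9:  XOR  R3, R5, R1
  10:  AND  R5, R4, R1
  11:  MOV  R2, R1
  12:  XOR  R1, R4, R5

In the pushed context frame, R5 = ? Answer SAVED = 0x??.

after  0: R0=0xfa R1=0x6a R2=0xe2 R3=0x66 R4=0x85 R5=0x66  N=0 Z=0
after  1: R0=0xfa R1=0x6a R2=0xe2 R3=0x64 R4=0x85 R5=0x66  N=0 Z=0
after  2: R0=0xdc R1=0x6a R2=0xe2 R3=0x64 R4=0x85 R5=0x66  N=1 Z=0
after  3: R0=0xdc R1=0x6a R2=0xe2 R3=0x64 R4=0x85 R5=0xb8  N=1 Z=0
-- IRQ taken; context saved, return-PC = 4 --

SAVED = 0xb8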